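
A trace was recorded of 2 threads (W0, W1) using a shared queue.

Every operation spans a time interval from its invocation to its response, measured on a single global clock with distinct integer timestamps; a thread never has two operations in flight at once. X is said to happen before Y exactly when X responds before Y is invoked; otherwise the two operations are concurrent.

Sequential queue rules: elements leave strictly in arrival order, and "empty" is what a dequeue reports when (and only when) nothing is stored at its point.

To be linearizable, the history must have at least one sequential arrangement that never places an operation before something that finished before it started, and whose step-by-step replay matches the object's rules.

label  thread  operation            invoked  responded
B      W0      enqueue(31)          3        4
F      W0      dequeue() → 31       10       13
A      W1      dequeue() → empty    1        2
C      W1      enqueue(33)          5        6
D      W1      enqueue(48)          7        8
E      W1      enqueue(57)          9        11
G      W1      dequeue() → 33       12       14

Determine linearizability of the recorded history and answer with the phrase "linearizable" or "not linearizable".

linearizable

one valid linearization: A, B, C, D, E, F, G
step 1: A dequeue() → empty — queue <>
step 2: B enqueue(31) — queue <31>
step 3: C enqueue(33) — queue <31,33>
step 4: D enqueue(48) — queue <31,33,48>
step 5: E enqueue(57) — queue <31,33,48,57>
step 6: F dequeue() → 31 — queue <33,48,57>
step 7: G dequeue() → 33 — queue <48,57>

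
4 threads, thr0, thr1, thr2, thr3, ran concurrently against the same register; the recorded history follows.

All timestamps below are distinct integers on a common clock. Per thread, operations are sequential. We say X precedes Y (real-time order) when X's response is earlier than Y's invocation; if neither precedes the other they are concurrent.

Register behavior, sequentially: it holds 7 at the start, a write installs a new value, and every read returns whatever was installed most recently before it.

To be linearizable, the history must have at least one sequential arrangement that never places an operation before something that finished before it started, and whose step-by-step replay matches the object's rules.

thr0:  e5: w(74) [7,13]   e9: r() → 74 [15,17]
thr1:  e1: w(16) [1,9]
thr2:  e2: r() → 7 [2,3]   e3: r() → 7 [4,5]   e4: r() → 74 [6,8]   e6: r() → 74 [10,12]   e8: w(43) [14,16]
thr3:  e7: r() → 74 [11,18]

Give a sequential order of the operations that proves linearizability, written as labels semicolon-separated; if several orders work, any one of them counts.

after step 1 (e2 r() → 7): value 7
after step 2 (e3 r() → 7): value 7
after step 3 (e1 w(16)): value 16
after step 4 (e5 w(74)): value 74
after step 5 (e4 r() → 74): value 74
after step 6 (e6 r() → 74): value 74
after step 7 (e7 r() → 74): value 74
after step 8 (e9 r() → 74): value 74
after step 9 (e8 w(43)): value 43

e2; e3; e1; e5; e4; e6; e7; e9; e8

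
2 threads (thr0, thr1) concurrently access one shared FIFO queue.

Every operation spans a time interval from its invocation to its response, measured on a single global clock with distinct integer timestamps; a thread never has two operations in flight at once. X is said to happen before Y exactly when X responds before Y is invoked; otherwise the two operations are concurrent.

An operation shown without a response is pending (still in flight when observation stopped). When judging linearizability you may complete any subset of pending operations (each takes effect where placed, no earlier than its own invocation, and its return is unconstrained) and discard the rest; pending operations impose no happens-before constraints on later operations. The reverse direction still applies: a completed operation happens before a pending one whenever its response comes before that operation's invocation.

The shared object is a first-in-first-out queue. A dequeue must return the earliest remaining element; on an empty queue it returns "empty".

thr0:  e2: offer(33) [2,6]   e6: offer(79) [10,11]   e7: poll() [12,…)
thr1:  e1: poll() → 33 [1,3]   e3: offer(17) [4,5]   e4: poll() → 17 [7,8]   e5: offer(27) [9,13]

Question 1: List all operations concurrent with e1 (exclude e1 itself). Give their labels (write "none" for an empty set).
e1 spans [1,3]; an op avoiding the whole window 1..3 is ordered, any other is concurrent
e2 [2,6]: concurrent
e3 [4,5]: after
e4 [7,8]: after
e5 [9,13]: after
e6 [10,11]: after
e7 [12,…): after

e2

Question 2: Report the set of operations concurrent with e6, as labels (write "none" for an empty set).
e6 runs from 10 to 11; window-overlapping ops are concurrent
e1 [1,3]: before
e2 [2,6]: before
e3 [4,5]: before
e4 [7,8]: before
e5 [9,13]: concurrent
e7 [12,…): after

e5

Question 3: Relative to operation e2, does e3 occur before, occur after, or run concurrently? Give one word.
e3 spans [4,5], e2 spans [2,6]
the intervals overlap in both directions

concurrent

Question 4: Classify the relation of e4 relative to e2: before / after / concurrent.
e4 spans [7,8], e2 spans [2,6]
resp(e2)=6 < inv(e4)=7

after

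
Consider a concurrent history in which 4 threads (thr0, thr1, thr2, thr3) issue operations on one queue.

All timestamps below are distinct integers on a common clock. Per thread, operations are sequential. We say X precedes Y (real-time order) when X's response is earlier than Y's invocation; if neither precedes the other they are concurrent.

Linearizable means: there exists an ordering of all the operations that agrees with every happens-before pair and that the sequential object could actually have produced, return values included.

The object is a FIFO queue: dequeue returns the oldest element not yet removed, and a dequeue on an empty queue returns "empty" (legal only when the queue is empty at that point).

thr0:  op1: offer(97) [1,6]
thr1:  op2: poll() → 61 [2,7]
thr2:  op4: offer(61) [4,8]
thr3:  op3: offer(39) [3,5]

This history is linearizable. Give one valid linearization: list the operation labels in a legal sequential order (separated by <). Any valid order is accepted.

1. op4 offer(61), leaving queue <61>
2. op1 offer(97), leaving queue <61,97>
3. op2 poll() → 61, leaving queue <97>
4. op3 offer(39), leaving queue <97,39>

op4 < op1 < op2 < op3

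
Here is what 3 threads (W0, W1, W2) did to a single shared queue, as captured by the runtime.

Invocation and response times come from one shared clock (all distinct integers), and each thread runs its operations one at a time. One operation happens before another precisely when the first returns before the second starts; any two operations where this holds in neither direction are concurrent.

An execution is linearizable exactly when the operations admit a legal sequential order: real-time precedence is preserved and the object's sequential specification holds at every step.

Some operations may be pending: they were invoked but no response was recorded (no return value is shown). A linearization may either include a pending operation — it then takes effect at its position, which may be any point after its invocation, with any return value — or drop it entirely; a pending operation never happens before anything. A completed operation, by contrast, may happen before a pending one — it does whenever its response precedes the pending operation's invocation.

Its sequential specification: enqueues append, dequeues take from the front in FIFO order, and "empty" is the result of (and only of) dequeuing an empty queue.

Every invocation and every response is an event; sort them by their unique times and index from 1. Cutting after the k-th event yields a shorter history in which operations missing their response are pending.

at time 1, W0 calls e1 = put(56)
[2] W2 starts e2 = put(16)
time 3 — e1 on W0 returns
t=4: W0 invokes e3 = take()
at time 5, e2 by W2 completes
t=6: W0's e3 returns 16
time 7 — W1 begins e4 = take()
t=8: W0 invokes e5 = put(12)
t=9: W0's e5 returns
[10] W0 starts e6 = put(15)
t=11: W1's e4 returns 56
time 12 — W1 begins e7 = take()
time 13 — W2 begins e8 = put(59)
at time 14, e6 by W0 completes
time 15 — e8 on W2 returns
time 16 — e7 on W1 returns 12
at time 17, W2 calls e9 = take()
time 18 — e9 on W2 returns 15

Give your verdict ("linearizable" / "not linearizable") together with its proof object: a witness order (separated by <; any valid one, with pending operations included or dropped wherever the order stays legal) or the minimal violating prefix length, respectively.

1. e2 put(16), leaving queue <16>
2. e1 put(56), leaving queue <16,56>
3. e3 take() → 16, leaving queue <56>
4. e4 take() → 56, leaving queue <>
5. e5 put(12), leaving queue <12>
6. e6 put(15), leaving queue <12,15>
7. e7 take() → 12, leaving queue <15>
8. e8 put(59), leaving queue <15,59>
9. e9 take() → 15, leaving queue <59>

linearizable — witness: e2 < e1 < e3 < e4 < e5 < e6 < e7 < e8 < e9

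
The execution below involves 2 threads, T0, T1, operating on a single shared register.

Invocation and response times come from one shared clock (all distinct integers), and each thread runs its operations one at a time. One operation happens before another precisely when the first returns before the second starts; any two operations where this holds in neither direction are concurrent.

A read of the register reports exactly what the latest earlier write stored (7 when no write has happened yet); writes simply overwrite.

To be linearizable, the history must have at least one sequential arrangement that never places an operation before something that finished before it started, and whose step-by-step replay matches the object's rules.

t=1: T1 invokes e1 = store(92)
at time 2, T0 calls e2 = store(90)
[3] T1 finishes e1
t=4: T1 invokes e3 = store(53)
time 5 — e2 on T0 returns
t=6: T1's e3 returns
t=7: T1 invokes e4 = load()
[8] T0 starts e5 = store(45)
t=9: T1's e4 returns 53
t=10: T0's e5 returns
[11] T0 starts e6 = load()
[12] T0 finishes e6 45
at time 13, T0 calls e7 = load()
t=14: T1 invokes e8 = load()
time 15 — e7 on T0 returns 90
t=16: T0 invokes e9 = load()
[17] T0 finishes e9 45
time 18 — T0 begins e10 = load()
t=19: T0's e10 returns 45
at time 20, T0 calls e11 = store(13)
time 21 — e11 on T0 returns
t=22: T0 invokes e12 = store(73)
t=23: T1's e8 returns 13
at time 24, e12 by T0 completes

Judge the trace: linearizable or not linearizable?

through event 14 a valid linearization exists; event 15 (e7 responding at time 15) ends that
6 orders of the 7 completed register ops respect real time; none is legal
no completion choice of the 1 pending operation (e8) rescues it — every subset was tried
sample order e1, e2, e3, e4, e5, e6, e7 (pending dropped) stalls at step 7 — e7 load() → 90 has no legal effect
sample order e1, e2, e3, e5, e4, e6, e7 (pending dropped) stalls at step 5 — e4 load() → 53 has no legal effect

not linearizable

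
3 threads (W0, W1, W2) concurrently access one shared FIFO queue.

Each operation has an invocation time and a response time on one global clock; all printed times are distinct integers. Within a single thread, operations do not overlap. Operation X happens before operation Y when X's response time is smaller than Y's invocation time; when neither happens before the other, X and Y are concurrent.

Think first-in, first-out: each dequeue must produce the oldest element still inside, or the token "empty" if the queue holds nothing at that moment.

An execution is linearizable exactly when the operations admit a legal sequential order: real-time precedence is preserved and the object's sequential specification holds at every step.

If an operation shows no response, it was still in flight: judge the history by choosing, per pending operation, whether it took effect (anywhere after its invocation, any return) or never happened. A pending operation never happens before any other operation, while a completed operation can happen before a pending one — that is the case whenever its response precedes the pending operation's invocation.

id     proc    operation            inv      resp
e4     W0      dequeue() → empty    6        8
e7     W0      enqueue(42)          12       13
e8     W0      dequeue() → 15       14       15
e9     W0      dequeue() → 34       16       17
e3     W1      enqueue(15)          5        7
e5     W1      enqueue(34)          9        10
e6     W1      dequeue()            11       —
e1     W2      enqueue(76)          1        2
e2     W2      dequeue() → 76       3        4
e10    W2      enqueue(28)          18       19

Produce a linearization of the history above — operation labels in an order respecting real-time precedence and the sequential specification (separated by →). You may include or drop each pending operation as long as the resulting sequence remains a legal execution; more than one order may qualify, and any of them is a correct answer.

e1 → e2 → e4 → e3 → e5 → e7 → e8 → e9 → e6 → e10

after step 1 (e1 enqueue(76)): queue <76>
after step 2 (e2 dequeue() → 76): queue <>
after step 3 (e4 dequeue() → empty): queue <>
after step 4 (e3 enqueue(15)): queue <15>
after step 5 (e5 enqueue(34)): queue <15,34>
after step 6 (e7 enqueue(42)): queue <15,34,42>
after step 7 (e8 dequeue() → 15): queue <34,42>
after step 8 (e9 dequeue() → 34): queue <42>
after step 9 (e6 dequeue() (pending, included)): queue <>
after step 10 (e10 enqueue(28)): queue <28>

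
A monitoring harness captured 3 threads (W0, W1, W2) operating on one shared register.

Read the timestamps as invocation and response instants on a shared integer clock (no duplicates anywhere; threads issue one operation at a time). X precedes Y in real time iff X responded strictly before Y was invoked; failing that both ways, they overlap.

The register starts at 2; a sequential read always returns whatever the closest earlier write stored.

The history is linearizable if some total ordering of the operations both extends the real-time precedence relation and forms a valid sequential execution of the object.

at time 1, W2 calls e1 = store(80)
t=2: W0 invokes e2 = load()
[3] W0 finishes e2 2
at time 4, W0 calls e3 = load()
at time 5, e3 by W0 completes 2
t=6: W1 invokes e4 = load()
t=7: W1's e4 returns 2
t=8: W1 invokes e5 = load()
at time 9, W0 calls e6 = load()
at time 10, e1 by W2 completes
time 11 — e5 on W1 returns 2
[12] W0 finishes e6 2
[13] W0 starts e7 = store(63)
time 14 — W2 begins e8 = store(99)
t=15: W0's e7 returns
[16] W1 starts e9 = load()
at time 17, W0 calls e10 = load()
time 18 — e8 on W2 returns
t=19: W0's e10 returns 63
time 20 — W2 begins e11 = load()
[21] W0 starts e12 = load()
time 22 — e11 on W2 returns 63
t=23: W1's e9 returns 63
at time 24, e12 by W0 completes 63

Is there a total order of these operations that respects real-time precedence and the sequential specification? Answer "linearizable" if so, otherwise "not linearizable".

witness order: e2, e3, e4, e5, e6, e1, e8, e7, e9, e10, e11, e12
after step 1 (e2 load() → 2): value 2
after step 2 (e3 load() → 2): value 2
after step 3 (e4 load() → 2): value 2
after step 4 (e5 load() → 2): value 2
after step 5 (e6 load() → 2): value 2
after step 6 (e1 store(80)): value 80
after step 7 (e8 store(99)): value 99
after step 8 (e7 store(63)): value 63
after step 9 (e9 load() → 63): value 63
after step 10 (e10 load() → 63): value 63
after step 11 (e11 load() → 63): value 63
after step 12 (e12 load() → 63): value 63

linearizable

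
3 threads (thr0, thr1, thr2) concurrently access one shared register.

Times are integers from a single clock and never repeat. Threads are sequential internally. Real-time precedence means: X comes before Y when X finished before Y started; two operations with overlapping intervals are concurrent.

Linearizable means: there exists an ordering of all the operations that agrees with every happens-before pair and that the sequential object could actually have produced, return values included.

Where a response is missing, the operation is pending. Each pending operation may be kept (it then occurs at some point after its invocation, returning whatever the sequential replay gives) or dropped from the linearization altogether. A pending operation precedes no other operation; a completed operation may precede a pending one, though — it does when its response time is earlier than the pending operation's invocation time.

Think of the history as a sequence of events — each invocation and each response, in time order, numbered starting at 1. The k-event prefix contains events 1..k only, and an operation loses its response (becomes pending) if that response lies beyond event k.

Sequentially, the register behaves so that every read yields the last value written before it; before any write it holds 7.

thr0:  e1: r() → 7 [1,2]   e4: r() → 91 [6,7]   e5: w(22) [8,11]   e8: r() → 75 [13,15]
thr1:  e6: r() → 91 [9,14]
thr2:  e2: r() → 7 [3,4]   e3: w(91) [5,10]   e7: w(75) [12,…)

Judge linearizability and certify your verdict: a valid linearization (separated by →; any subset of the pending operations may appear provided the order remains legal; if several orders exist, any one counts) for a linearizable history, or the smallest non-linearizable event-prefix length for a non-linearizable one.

linearizable — witness: e1 → e2 → e3 → e4 → e6 → e5 → e7 → e8

step 1: e1 r() → 7 — value 7
step 2: e2 r() → 7 — value 7
step 3: e3 w(91) — value 91
step 4: e4 r() → 91 — value 91
step 5: e6 r() → 91 — value 91
step 6: e5 w(22) — value 22
step 7: e7 w(75) (pending, included) — value 75
step 8: e8 r() → 75 — value 75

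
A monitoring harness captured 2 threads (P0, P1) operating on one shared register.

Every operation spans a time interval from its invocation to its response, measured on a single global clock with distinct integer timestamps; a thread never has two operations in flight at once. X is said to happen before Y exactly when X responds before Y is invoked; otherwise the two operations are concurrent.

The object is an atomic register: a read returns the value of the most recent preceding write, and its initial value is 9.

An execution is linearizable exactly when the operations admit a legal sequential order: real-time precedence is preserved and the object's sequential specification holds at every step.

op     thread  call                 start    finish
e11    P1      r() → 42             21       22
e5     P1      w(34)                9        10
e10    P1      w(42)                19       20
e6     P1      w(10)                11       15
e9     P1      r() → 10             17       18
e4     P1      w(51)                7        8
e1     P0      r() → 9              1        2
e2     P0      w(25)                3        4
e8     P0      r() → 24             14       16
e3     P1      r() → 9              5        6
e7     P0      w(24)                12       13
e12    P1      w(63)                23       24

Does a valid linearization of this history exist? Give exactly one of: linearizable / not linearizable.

not linearizable

prefix check: 1..5 passes, 1..6 fails once e3's time-6 response joins
the sole real-time-consistent order of 3 completed operations fails the register replay
e.g. e1, e2, e3: illegal at step 3, since e3 r() → 9 cannot apply there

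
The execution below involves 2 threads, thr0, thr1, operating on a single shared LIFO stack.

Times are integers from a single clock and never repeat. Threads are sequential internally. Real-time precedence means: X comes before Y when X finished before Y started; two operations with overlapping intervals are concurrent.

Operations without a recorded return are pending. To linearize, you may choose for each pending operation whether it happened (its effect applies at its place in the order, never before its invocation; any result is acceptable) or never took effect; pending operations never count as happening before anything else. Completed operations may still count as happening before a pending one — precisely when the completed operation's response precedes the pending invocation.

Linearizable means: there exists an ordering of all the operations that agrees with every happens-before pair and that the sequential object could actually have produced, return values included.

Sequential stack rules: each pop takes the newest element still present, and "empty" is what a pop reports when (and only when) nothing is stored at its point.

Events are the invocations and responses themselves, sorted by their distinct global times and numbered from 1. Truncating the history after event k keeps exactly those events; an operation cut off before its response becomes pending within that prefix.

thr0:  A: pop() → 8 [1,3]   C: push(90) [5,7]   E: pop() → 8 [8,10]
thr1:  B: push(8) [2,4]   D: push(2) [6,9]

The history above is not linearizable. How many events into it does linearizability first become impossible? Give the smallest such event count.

events 1..9 are linearizable, e.g. via B, A, C, D:
after step 1 (B push(8)): stack <8>
after step 2 (A pop() → 8): stack <>
after step 3 (C push(90)): stack <90>
after step 4 (D push(2)): stack <90,2>
adding event 10 (E responds at 10) leaves no legal real-time order
one such order, A, B, C, D, E, breaks at step 1 where A pop() → 8 is illegal
one such order, A, B, C, E, D, breaks at step 1 where A pop() → 8 is illegal

10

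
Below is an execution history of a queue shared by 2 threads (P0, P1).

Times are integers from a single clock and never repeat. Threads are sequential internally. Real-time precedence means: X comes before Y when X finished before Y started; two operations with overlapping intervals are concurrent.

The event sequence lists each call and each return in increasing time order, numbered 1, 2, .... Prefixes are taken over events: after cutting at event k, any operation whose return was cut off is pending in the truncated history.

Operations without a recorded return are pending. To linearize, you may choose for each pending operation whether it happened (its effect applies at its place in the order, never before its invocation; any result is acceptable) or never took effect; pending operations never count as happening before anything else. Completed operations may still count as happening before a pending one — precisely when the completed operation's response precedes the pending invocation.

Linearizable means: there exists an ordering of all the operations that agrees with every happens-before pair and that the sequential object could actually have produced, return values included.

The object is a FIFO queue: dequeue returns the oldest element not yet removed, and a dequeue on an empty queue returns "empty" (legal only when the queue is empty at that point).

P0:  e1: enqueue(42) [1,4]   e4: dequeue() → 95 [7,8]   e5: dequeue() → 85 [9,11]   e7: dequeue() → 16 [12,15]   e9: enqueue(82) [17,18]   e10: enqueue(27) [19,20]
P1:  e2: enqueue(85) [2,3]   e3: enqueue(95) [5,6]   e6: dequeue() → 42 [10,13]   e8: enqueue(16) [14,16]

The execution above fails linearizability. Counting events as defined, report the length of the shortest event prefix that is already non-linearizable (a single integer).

8

a valid linearization of events 1..7 exists, for instance e1, e2, e3:
after step 1 (e1 enqueue(42)): queue <42>
after step 2 (e2 enqueue(85)): queue <42,85>
after step 3 (e3 enqueue(95)): queue <42,85,95>
event 8 — e4's response, time 8 — after it, nothing linearizes
sample order e1, e2, e3, e4 stalls at step 4 — e4 dequeue() → 95 has no legal effect
sample order e2, e1, e3, e4 stalls at step 4 — e4 dequeue() → 95 has no legal effect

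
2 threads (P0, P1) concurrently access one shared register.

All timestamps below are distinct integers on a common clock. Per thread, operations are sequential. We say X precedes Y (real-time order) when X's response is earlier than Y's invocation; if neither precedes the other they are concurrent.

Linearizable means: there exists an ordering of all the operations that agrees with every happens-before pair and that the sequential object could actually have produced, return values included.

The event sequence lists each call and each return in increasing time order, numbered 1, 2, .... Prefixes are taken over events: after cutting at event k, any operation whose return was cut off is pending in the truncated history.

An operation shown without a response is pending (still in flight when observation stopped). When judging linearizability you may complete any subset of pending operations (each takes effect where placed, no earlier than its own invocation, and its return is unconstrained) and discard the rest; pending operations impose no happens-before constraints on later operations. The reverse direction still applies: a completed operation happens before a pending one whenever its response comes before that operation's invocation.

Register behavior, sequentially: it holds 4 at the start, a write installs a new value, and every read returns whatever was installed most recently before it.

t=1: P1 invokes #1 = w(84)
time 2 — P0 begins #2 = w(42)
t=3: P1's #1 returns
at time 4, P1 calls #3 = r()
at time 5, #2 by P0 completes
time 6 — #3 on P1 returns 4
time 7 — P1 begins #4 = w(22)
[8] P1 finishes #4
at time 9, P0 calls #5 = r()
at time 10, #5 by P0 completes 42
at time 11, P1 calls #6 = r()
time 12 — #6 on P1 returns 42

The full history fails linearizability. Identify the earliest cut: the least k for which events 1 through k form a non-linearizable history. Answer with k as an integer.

6

events 1..5 are still linearizable — one witness is #1, #2:
step 1: #1 w(84) — value 84
step 2: #2 w(42) — value 42
once event 6 joins (#3's response, time 6), exhaustive search finds no witness
take #1, #2, #3: step 3 already fails, because #3 r() → 4 cannot occur there
take #1, #3, #2: step 2 already fails, because #3 r() → 4 cannot occur there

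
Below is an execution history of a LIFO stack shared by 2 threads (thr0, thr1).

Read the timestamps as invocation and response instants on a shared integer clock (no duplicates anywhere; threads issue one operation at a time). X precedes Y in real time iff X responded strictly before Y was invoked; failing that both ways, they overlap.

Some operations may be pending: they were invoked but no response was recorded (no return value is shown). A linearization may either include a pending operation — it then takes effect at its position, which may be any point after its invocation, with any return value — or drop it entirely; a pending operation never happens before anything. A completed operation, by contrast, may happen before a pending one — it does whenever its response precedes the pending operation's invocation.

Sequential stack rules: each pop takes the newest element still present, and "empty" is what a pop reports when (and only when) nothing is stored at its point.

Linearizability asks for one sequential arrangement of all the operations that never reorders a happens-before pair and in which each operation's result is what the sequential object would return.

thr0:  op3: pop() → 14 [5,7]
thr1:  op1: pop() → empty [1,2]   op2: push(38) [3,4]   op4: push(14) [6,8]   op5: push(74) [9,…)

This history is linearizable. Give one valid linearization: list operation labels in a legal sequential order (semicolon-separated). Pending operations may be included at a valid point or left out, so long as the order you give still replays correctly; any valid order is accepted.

after step 1 (op1 pop() → empty): stack <>
after step 2 (op2 push(38)): stack <38>
after step 3 (op4 push(14)): stack <38,14>
after step 4 (op3 pop() → 14): stack <38>

op1; op2; op4; op3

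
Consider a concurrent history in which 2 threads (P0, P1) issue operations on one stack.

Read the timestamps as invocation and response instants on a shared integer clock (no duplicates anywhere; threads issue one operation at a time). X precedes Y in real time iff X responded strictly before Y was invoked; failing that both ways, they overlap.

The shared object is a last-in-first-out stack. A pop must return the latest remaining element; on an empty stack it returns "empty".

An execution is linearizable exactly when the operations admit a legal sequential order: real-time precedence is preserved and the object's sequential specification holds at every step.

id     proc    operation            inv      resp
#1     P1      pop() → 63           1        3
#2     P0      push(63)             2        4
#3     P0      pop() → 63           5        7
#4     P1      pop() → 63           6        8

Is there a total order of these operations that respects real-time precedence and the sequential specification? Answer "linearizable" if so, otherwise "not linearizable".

not linearizable

cut after 6 events: linearizable; cut after 7 events (#3 responds, time 7): not linearizable
checked exhaustively: 2 real-time-consistent orders of 3 completed operations, zero legal stack replays
no escape via the 1 pending operation (#4): every completion choice fails
e.g. #1, #2, #3 (pending dropped): illegal at step 1, since #1 pop() → 63 cannot apply there
e.g. #2, #1, #3 (pending dropped): illegal at step 3, since #3 pop() → 63 cannot apply there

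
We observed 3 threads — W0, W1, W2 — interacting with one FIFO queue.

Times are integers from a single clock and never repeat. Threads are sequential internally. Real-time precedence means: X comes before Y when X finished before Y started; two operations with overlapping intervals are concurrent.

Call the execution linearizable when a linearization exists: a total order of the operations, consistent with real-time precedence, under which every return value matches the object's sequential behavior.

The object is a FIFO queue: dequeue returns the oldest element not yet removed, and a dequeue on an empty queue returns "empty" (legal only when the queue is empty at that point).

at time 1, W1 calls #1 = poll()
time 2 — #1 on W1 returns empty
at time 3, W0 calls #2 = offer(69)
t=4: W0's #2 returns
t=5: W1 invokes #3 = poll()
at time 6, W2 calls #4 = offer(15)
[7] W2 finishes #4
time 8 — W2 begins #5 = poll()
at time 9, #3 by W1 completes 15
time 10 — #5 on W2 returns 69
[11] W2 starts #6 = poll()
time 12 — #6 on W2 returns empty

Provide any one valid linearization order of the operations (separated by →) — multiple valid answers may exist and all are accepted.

1. #1 poll() → empty, leaving queue <>
2. #2 offer(69), leaving queue <69>
3. #4 offer(15), leaving queue <69,15>
4. #5 poll() → 69, leaving queue <15>
5. #3 poll() → 15, leaving queue <>
6. #6 poll() → empty, leaving queue <>

#1 → #2 → #4 → #5 → #3 → #6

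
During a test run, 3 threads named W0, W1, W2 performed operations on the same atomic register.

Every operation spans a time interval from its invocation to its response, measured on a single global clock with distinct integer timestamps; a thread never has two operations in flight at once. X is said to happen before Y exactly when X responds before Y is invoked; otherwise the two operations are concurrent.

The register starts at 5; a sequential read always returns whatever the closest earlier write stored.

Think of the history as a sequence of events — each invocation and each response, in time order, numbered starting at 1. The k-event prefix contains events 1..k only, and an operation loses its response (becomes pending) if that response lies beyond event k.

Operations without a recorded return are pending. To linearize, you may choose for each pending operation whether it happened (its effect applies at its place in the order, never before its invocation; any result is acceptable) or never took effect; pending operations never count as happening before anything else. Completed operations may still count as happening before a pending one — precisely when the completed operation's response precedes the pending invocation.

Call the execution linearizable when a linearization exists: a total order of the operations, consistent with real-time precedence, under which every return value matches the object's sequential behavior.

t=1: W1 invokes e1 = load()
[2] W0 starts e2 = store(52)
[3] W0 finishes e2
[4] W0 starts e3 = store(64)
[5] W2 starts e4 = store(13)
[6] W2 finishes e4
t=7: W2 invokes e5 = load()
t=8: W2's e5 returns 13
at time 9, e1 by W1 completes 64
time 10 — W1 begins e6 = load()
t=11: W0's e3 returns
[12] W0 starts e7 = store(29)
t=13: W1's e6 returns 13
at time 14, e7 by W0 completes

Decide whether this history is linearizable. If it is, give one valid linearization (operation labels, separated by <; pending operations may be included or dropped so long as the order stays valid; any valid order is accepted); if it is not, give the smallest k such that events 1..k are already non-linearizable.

after step 1 (e2 store(52)): value 52
after step 2 (e3 store(64)): value 64
after step 3 (e1 load() → 64): value 64
after step 4 (e4 store(13)): value 13
after step 5 (e5 load() → 13): value 13
after step 6 (e6 load() → 13): value 13
after step 7 (e7 store(29)): value 29

linearizable — witness: e2 < e3 < e1 < e4 < e5 < e6 < e7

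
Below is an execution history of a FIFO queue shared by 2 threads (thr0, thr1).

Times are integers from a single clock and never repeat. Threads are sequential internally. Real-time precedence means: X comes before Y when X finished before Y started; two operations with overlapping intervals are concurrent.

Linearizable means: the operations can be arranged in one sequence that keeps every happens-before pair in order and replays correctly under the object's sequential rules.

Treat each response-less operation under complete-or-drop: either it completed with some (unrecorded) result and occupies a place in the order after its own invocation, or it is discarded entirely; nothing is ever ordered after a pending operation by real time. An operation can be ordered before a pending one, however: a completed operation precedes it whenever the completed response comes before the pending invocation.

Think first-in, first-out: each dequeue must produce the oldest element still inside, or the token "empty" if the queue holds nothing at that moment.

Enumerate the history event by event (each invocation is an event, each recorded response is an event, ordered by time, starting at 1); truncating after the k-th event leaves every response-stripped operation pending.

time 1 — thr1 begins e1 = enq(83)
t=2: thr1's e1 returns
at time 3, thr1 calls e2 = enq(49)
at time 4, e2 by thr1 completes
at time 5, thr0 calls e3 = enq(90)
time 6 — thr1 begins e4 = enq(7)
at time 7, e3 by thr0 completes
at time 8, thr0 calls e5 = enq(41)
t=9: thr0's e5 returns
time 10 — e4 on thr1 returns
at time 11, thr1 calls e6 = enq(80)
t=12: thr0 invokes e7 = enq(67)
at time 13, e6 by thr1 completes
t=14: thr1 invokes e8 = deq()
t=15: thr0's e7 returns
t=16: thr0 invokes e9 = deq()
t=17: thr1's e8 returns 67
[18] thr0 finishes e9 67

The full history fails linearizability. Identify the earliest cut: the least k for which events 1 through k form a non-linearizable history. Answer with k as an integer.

a valid linearization of events 1..16 exists, for instance e1, e2, e3, e4, e5, e6, e7:
step 1: e1 enq(83) — queue <83>
step 2: e2 enq(49) — queue <83,49>
step 3: e3 enq(90) — queue <83,49,90>
step 4: e4 enq(7) — queue <83,49,90,7>
step 5: e5 enq(41) — queue <83,49,90,7,41>
step 6: e6 enq(80) — queue <83,49,90,7,41,80>
step 7: e7 enq(67) — queue <83,49,90,7,41,80,67>
at event 17 (e8's time-17 response) nothing linearizes any more
no escape via the 1 pending operation (e9): every completion choice fails
one such order, e1, e2, e3, e4, e5, e6, e7, e8 (pending dropped), breaks at step 8 where e8 deq() → 67 is illegal
one such order, e1, e2, e3, e4, e5, e6, e8, e7 (pending dropped), breaks at step 7 where e8 deq() → 67 is illegal

17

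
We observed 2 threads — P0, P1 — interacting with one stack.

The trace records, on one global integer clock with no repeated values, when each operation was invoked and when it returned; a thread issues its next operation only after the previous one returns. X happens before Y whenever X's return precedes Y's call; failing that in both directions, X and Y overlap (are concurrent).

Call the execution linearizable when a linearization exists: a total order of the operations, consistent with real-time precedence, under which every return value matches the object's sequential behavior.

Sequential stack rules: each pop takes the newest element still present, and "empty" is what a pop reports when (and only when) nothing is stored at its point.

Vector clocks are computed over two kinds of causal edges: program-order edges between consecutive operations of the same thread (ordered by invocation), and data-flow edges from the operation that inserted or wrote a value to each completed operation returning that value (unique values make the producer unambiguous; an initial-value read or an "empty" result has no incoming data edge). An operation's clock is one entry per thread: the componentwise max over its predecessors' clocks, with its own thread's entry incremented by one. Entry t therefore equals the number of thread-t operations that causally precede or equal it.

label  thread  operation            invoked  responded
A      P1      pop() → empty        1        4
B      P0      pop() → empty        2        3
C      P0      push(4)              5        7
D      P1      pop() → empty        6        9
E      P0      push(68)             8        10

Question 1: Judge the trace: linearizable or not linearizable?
one valid linearization: A, B, D, C, E
after step 1 (A pop() → empty): stack <>
after step 2 (B pop() → empty): stack <>
after step 3 (D pop() → empty): stack <>
after step 4 (C push(4)): stack <4>
after step 5 (E push(68)): stack <4,68>

linearizable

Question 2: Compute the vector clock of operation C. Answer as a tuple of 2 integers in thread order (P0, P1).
invoked at 1, A has no predecessors; its own P1 bump gives (0, 1)
invoked at 2, B has no predecessors; its own P0 bump gives (1, 0)
merge at D (invoked 6): VC(A)=(0, 1), own-thread bump on P1 → (0, 2)
merge at C (invoked 5): VC(B)=(1, 0), own-thread bump on P0 → (2, 0)
merge at E (invoked 8): VC(C)=(2, 0), own-thread bump on P0 → (3, 0)
target: VC(C) = (2, 0)

(2, 0)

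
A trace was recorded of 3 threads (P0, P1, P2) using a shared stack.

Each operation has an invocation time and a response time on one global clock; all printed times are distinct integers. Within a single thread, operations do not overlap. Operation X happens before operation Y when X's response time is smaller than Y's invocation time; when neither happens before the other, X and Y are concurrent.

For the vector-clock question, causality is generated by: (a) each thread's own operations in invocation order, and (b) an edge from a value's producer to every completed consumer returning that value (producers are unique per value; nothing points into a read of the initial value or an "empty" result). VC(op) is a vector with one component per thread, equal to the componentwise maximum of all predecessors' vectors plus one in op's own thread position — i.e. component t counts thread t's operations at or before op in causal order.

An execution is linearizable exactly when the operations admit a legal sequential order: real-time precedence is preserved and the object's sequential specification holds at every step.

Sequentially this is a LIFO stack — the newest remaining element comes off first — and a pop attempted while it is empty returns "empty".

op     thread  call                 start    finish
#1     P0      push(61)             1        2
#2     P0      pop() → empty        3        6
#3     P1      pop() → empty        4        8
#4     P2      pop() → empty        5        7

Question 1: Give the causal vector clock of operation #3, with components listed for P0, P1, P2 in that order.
#4, invoked 5, has no incoming edges; only P2's bump applies → (0, 0, 1)
#3, invoked 4, has no incoming edges; only P1's bump applies → (0, 1, 0)
#1, invoked 1, has no incoming edges; only P0's bump applies → (1, 0, 0)
VC(#2, invoked at 3): max of VC(#1)=(1, 0, 0), then +1 on thread P0 → (2, 0, 0)
target: VC(#3) = (0, 1, 0)

(0, 1, 0)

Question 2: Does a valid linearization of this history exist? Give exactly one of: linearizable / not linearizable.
events 1..7 are fine; event 8 — the response of #3 at time 8 — makes the prefix non-linearizable
the 4 completed operations admit 6 real-time orders; each fails the stack replay
e.g. #1, #2, #3, #4: illegal at step 2, since #2 pop() → empty cannot apply there
e.g. #1, #2, #4, #3: illegal at step 2, since #2 pop() → empty cannot apply there

not linearizable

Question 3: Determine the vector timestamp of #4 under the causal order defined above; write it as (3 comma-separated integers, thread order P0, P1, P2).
#4 (invocation 5): nothing precedes it; P2's component alone gives (0, 0, 1)
#3 (invocation 4): nothing precedes it; P1's component alone gives (0, 1, 0)
#1 (invocation 1): nothing precedes it; P0's component alone gives (1, 0, 0)
invoked at 3, #2 merges VC(#1)=(1, 0, 0) and bumps P0's slot → (2, 0, 0)
target: VC(#4) = (0, 0, 1)

(0, 0, 1)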